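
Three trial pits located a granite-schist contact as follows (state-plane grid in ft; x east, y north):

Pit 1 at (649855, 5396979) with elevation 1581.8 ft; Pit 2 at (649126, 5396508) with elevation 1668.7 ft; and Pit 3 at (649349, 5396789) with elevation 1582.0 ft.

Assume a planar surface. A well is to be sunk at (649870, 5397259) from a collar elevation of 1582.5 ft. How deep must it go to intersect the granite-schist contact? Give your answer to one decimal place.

Let the plane be z = a·x + b·y + c.
Pit 2−Pit 1: −729a − 471b = 86.9;  Pit 3−Pit 1: −506a − 190b = 0.2.
Solving gives a = 0.164470626, b = −0.439063878.
Then c = 1581.8 − a·649855 − b·5396979 = 2264318.27.
At (649870, 5397259): z_contact = 106884.53 − 2369741.46 + 2264318.27 = 1461.33 ft.
Depth below ground = 1582.5 − 1461.33 = 121.2 ft.

121.2 ft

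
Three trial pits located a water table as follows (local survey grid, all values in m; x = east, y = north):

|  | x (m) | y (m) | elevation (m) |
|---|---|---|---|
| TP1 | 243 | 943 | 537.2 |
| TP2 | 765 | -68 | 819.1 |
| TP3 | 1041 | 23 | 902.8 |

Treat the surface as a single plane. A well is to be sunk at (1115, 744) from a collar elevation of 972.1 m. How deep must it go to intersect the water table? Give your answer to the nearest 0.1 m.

119.6 m

Two edge vectors: TP1→TP2 = (522, -1011, 281.9), TP1→TP3 = (798, -920, 365.6).
Normal n = (TP1→TP2) × (TP1→TP3) = (-110273.6, 34113, 326538).
So ∂z/∂x = −n_x/n_z = 0.337705 and ∂z/∂y = −n_y/n_z = −0.104469.
Intercept c from TP1: 537.2 − 82.06 + 98.51 = 553.65.
At (1115, 744): z_contact = 376.54 − 77.72 + 553.65 = 852.47 m.
Depth below ground = 972.1 − 852.47 = 119.6 m.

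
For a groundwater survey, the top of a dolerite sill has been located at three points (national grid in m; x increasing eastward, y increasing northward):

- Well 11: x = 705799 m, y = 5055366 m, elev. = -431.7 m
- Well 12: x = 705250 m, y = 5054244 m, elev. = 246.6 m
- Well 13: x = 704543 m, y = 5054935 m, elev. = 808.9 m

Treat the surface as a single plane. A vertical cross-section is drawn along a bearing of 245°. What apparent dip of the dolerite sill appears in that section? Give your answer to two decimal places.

42.35°

Let the plane be z = a·x + b·y + c.
Well 12−Well 11: −549a − 1122b = 678.3;  Well 13−Well 11: −1256a − 431b = 1240.6.
Solving gives a = −0.93774, b = −0.14570.
Unit vector along 245° is (sin 245°, cos 245°) = (-0.9063, -0.4226).
Slope in that direction = a·(-0.9063) + b·(-0.4226) = 0.91146.
Apparent dip = arctan|0.91146| = 42.35° (true dip is 43.5°, so apparent ≤ true as expected).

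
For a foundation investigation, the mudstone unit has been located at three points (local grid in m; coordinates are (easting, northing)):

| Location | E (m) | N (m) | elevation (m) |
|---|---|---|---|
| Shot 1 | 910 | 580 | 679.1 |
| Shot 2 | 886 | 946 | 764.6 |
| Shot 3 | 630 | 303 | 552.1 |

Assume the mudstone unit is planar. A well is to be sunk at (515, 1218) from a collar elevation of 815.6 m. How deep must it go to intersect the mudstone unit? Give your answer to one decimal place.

Let the plane be z = a·E + b·N + c.
Shot 2−Shot 1: −24a + 366b = 85.5;  Shot 3−Shot 1: −280a − 277b = −127.
Solving gives a = 0.208915, b = 0.247306.
Then c = 679.1 − a·910 − b·580 = 345.55.
At (515, 1218): z_contact = 107.59 + 301.22 + 345.55 = 754.36 m.
Depth below ground = 815.6 − 754.36 = 61.2 m.

61.2 m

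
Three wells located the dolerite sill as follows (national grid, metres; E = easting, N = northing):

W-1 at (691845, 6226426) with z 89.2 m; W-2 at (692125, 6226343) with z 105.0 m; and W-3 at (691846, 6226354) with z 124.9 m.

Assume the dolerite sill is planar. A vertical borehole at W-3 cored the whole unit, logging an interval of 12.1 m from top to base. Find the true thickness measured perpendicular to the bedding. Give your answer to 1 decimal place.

10.8 m

Two edge vectors: W-1→W-2 = (280, -83, 15.8), W-1→W-3 = (1, -72, 35.7).
Normal n = (W-1→W-2) × (W-1→W-3) = (-1825.5, -9980.2, -20077).
So ∂z/∂E = −n_x/n_z = −0.09092 and ∂z/∂N = −n_y/n_z = −0.49710.
|∇z| = √(a²+b²) = 0.50534, so dip δ = arctan(0.50534) = 26.81°.
True thickness = vertical thickness × cos δ = 12.1 × cos 26.81° = 10.8 m.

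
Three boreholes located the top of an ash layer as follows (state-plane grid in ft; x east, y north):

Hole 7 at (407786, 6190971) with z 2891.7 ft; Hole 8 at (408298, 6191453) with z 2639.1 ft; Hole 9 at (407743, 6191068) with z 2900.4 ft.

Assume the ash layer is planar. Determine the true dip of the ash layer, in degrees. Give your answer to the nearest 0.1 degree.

22.7°

Let the plane be z = a·x + b·y + c.
Hole 8−Hole 7: 512a + 482b = −252.6;  Hole 9−Hole 7: −43a + 97b = 8.7.
Solving gives a = −0.40767, b = −0.09103.
Gradient magnitude |∇z| = √(a² + b²) = √(0.16619 + 0.00829) = 0.41770.
True dip = arctan(0.41770) = 22.7°, dipping toward ENE (azimuth ≈ 077°).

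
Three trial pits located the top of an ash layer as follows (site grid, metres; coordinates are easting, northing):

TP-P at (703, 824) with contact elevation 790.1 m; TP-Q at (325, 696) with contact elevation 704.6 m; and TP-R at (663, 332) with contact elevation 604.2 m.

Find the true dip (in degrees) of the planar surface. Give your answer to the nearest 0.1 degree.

21.0°

Let the plane be z = a·easting + b·northing + c.
TP-Q−TP-P: −378a − 128b = −85.5;  TP-R−TP-P: −40a − 492b = −185.9.
Solving gives a = 0.10102, b = 0.36963.
Gradient magnitude |∇z| = √(a² + b²) = √(0.01021 + 0.13663) = 0.38319.
True dip = arctan(0.38319) = 21.0°, dipping toward SSW (azimuth ≈ 195°).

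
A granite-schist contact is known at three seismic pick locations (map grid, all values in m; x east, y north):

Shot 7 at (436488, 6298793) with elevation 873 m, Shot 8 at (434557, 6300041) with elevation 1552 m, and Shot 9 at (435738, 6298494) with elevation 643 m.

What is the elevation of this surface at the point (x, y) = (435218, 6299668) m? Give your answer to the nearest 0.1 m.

Two edge vectors: Shot 7→Shot 8 = (-1931, 1248, 679), Shot 7→Shot 9 = (-750, -299, -230).
Normal n = (Shot 7→Shot 8) × (Shot 7→Shot 9) = (-84019, -953380, 1513369).
So ∂z/∂x = −n_x/n_z = 0.055517855 and ∂z/∂y = −n_y/n_z = 0.629971937.
Intercept c from Shot 7: 873 − 24232.88 − 3968062.83 = −3991422.70.
At (435218, 6299668): z = 24162.4 + 3968614.1 − 3991422.70 = 1353.7 m.

1353.7 m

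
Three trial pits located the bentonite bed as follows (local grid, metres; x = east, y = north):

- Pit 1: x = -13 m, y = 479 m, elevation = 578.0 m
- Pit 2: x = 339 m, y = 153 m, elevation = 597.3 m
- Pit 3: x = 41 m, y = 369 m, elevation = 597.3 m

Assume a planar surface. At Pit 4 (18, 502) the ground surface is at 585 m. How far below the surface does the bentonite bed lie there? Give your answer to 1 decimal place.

Let the plane be z = a·x + b·y + c.
Pit 2−Pit 1: 352a − 326b = 19.3;  Pit 3−Pit 1: 54a − 110b = 19.3.
Solving gives a = −0.19742, b = −0.27237.
Then c = 578 − a·-13 − b·479 = 705.90.
At (18, 502): z_contact = −3.55 − 136.73 + 705.90 = 565.62 m.
Depth below ground = 585 − 565.62 = 19.4 m.

19.4 m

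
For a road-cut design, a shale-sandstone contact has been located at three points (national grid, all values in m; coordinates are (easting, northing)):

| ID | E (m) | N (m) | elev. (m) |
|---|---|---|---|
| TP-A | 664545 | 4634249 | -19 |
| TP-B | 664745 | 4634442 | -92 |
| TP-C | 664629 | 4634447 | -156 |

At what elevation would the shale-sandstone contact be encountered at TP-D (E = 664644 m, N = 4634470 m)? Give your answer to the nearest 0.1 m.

-169.2 m

Two edge vectors: TP-A→TP-B = (200, 193, -73), TP-A→TP-C = (84, 198, -137).
Normal n = (TP-A→TP-B) × (TP-A→TP-C) = (-11987, 21268, 23388).
So ∂z/∂E = −n_x/n_z = 0.512527792 and ∂z/∂N = −n_y/n_z = −0.909355225.
Intercept c from TP-A: -19 − 340597.78 + 4214178.54 = 3873561.76.
At (664644, 4634470): z = 340648.5 − 4214379.5 + 3873561.76 = -169.2 m.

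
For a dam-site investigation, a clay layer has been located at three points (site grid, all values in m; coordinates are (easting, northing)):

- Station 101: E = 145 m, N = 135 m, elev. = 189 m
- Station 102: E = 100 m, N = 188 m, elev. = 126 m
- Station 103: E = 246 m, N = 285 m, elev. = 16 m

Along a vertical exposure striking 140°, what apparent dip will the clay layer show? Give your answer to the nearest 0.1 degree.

42.3°

Two edge vectors: Station 101→Station 102 = (-45, 53, -63), Station 101→Station 103 = (101, 150, -173).
Normal n = (Station 101→Station 102) × (Station 101→Station 103) = (281, -14148, -12103).
So ∂z/∂E = −n_x/n_z = 0.02322 and ∂z/∂N = −n_y/n_z = −1.16897.
Unit vector along 140° is (sin 140°, cos 140°) = (0.6428, -0.7660).
Slope in that direction = a·(0.6428) + b·(-0.7660) = 0.91040.
Apparent dip = arctan|0.91040| = 42.3° (true dip is 49.5°, so apparent ≤ true as expected).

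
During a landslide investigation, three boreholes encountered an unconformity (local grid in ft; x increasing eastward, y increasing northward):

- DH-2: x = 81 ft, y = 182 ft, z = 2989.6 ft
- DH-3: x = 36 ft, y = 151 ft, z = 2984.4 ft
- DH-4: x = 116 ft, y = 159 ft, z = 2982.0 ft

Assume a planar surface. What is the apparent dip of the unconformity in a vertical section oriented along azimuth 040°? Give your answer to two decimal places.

Let the plane be z = a·x + b·y + c.
DH-3−DH-2: −45a − 31b = −5.2;  DH-4−DH-2: 35a − 23b = −7.6.
Solving gives a = −0.05472, b = 0.24717.
Unit vector along 040° is (sin 40°, cos 40°) = (0.6428, 0.7660).
Slope in that direction = a·(0.6428) + b·(0.7660) = 0.15417.
Apparent dip = arctan|0.15417| = 8.76° (true dip is 14.2°, so apparent ≤ true as expected).

8.76°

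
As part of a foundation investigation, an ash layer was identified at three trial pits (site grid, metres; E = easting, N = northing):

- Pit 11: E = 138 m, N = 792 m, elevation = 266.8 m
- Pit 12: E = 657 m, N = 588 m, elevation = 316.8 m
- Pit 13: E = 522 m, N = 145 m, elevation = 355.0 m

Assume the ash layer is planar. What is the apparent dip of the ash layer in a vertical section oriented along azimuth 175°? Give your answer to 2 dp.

6.15°

Two edge vectors: Pit 11→Pit 12 = (519, -204, 50), Pit 11→Pit 13 = (384, -647, 88.2).
Normal n = (Pit 11→Pit 12) × (Pit 11→Pit 13) = (14357.2, -26575.8, -257457).
So ∂z/∂E = −n_x/n_z = 0.05577 and ∂z/∂N = −n_y/n_z = −0.10322.
Unit vector along 175° is (sin 175°, cos 175°) = (0.0872, -0.9962).
Slope in that direction = a·(0.0872) + b·(-0.9962) = 0.10769.
Apparent dip = arctan|0.10769| = 6.15° (true dip is 6.7°, so apparent ≤ true as expected).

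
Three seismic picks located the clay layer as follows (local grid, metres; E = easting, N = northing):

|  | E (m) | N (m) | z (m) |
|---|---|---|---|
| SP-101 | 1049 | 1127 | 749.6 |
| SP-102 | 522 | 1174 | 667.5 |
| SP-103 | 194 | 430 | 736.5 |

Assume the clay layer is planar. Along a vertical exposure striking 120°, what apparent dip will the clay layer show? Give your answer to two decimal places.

Two edge vectors: SP-101→SP-102 = (-527, 47, -82.1), SP-101→SP-103 = (-855, -697, -13.1).
Normal n = (SP-101→SP-102) × (SP-101→SP-103) = (-57839.4, 63291.8, 407504).
So ∂z/∂E = −n_x/n_z = 0.14194 and ∂z/∂N = −n_y/n_z = −0.15532.
Unit vector along 120° is (sin 120°, cos 120°) = (0.8660, -0.5000).
Slope in that direction = a·(0.8660) + b·(-0.5000) = 0.20058.
Apparent dip = arctan|0.20058| = 11.34° (true dip is 11.9°, so apparent ≤ true as expected).

11.34°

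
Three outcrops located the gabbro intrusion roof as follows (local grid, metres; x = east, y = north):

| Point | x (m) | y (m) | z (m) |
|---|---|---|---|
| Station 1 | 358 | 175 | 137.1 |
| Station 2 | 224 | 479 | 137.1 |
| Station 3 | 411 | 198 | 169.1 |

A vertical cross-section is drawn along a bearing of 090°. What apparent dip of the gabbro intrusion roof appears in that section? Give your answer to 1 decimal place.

Two edge vectors: Station 1→Station 2 = (-134, 304, 0), Station 1→Station 3 = (53, 23, 32).
Normal n = (Station 1→Station 2) × (Station 1→Station 3) = (9728, 4288, -19194).
So ∂z/∂x = −n_x/n_z = 0.50683 and ∂z/∂y = −n_y/n_z = 0.22340.
Unit vector along 090° is (sin 90°, cos 90°) = (1.0000, 0.0000).
Slope in that direction = a·(1.0000) + b·(0.0000) = 0.50683.
Apparent dip = arctan|0.50683| = 26.9° (true dip is 29.0°, so apparent ≤ true as expected).

26.9°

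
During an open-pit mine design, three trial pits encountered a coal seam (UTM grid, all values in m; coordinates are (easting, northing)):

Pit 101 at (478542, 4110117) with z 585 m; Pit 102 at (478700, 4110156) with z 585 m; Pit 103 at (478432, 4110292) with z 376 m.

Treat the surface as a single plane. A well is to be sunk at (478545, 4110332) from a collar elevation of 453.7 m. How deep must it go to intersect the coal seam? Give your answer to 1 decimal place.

90.2 m

Let the plane be z = a·E + b·N + c.
Pit 102−Pit 101: 158a + 39b = 0;  Pit 103−Pit 101: −110a + 175b = −209.
Solving gives a = 0.255197245, b = −1.033876018.
Then c = 585 − a·478542 − b·4110117 = 4127813.80.
At (478545, 4110332): z_contact = 122123.37 − 4249573.68 + 4127813.80 = 363.48 m.
Depth below ground = 453.7 − 363.48 = 90.2 m.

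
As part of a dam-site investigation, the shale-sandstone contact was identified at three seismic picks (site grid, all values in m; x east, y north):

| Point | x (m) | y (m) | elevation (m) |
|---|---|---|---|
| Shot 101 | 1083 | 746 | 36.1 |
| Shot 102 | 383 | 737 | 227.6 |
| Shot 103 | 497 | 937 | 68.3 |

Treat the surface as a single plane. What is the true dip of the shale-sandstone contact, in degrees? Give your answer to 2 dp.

Let the plane be z = a·x + b·y + c.
Shot 102−Shot 101: −700a − 9b = 191.5;  Shot 103−Shot 101: −586a + 191b = 32.2.
Solving gives a = −0.26527, b = −0.64529.
Gradient magnitude |∇z| = √(a² + b²) = √(0.07037 + 0.41640) = 0.69769.
True dip = arctan(0.69769) = 34.90°, dipping toward NNE (azimuth ≈ 022°).

34.90°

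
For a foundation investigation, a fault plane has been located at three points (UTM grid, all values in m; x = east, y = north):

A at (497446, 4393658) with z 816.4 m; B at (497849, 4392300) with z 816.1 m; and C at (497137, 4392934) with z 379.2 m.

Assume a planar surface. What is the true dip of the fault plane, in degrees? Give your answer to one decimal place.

41.0°

Let the plane be z = a·x + b·y + c.
B−A: 403a − 1358b = −0.3;  C−A: −309a − 724b = −437.2.
Solving gives a = 0.83428, b = 0.24780.
Gradient magnitude |∇z| = √(a² + b²) = √(0.69602 + 0.06141) = 0.87030.
True dip = arctan(0.87030) = 41.0°, dipping toward WSW (azimuth ≈ 253°).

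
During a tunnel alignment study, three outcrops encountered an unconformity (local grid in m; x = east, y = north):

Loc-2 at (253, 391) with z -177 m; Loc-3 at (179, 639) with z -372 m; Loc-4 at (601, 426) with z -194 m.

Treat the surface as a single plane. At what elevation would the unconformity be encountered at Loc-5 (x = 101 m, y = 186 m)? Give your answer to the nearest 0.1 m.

Let the plane be z = a·x + b·y + c.
Loc-3−Loc-2: −74a + 248b = −195;  Loc-4−Loc-2: 348a + 35b = −17.
Solving gives a = 0.02935, b = −0.77753.
Then c = -177 − a·253 − b·391 = 119.59.
At (101, 186): z = 3.0 − 144.6 + 119.59 = -22.1 m.

-22.1 m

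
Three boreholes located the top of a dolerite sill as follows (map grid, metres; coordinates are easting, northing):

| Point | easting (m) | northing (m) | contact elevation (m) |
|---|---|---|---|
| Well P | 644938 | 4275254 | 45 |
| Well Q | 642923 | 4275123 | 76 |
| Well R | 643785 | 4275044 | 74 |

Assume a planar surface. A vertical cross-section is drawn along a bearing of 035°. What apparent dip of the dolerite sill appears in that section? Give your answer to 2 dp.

Let the plane be z = a·easting + b·northing + c.
Well Q−Well P: −2015a − 131b = 31;  Well R−Well P: −1153a − 210b = 29.
Solving gives a = −0.00996, b = −0.08339.
Unit vector along 035° is (sin 35°, cos 35°) = (0.5736, 0.8192).
Slope in that direction = a·(0.5736) + b·(0.8192) = −0.07403.
Apparent dip = arctan|0.07403| = 4.23° (true dip is 4.8°, so apparent ≤ true as expected).

4.23°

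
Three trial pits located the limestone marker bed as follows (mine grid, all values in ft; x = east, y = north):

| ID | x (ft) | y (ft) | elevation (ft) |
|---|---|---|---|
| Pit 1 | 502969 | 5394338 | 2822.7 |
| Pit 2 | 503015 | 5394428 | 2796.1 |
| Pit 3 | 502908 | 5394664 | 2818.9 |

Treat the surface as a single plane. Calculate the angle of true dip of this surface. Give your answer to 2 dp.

22.59°

Two edge vectors: Pit 1→Pit 2 = (46, 90, -26.6), Pit 1→Pit 3 = (-61, 326, -3.8).
Normal n = (Pit 1→Pit 2) × (Pit 1→Pit 3) = (8329.6, 1797.4, 20486).
So ∂z/∂x = −n_x/n_z = −0.40660 and ∂z/∂y = −n_y/n_z = −0.08774.
Gradient magnitude |∇z| = √(a² + b²) = √(0.16532 + 0.00770) = 0.41596.
True dip = arctan(0.41596) = 22.59°, dipping toward ENE (azimuth ≈ 078°).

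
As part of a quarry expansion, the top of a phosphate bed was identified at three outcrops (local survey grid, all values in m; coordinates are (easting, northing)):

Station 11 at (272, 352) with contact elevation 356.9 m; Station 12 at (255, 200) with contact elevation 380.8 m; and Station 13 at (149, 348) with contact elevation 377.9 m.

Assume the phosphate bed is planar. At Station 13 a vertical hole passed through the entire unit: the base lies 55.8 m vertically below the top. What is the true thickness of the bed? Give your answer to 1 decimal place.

Let the plane be z = a·E + b·N + c.
Station 12−Station 11: −17a − 152b = 23.9;  Station 13−Station 11: −123a − 4b = 21.
Solving gives a = −0.16622, b = −0.13865.
|∇z| = √(a²+b²) = 0.21646, so dip δ = arctan(0.21646) = 12.21°.
True thickness = vertical thickness × cos δ = 55.8 × cos 12.21° = 54.5 m.

54.5 m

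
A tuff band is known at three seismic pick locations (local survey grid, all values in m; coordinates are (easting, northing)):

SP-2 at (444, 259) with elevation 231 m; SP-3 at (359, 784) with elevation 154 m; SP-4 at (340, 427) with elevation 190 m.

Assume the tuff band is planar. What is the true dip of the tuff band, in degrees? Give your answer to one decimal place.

Two edge vectors: SP-2→SP-3 = (-85, 525, -77), SP-2→SP-4 = (-104, 168, -41).
Normal n = (SP-2→SP-3) × (SP-2→SP-4) = (-8589, 4523, 40320).
So ∂z/∂E = −n_x/n_z = 0.21302 and ∂z/∂N = −n_y/n_z = −0.11218.
Gradient magnitude |∇z| = √(a² + b²) = √(0.04538 + 0.01258) = 0.24075.
True dip = arctan(0.24075) = 13.5°, dipping toward WNW (azimuth ≈ 298°).

13.5°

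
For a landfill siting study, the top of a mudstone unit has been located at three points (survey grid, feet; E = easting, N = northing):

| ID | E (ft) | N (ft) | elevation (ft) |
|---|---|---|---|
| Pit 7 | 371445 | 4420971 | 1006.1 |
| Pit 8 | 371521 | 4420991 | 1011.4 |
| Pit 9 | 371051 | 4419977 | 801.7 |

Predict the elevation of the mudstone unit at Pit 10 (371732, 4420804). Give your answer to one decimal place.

977.9 ft

Two edge vectors: Pit 7→Pit 8 = (76, 20, 5.3), Pit 7→Pit 9 = (-394, -994, -204.4).
Normal n = (Pit 7→Pit 8) × (Pit 7→Pit 9) = (1180.2, 13446.2, -67664).
So ∂z/∂E = −n_x/n_z = 0.017442067 and ∂z/∂N = −n_y/n_z = 0.198720147.
Intercept c from Pit 7: 1006.1 − 6478.77 − 878536.01 = −884008.67.
At (371732, 4420804): z = 6483.8 + 878502.8 − 884008.67 = 977.9 ft.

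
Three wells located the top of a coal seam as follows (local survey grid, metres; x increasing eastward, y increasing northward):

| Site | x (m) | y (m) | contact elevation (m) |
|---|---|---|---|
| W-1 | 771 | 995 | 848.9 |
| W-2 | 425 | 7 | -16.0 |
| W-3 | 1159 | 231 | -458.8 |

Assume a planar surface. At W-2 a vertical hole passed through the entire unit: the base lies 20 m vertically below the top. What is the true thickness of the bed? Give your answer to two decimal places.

Two edge vectors: W-1→W-2 = (-346, -988, -864.9), W-1→W-3 = (388, -764, -1307.7).
Normal n = (W-1→W-2) × (W-1→W-3) = (631224, -788045.4, 647688).
So ∂z/∂x = −n_x/n_z = −0.97458 and ∂z/∂y = −n_y/n_z = 1.21671.
|∇z| = √(a²+b²) = 1.55890, so dip δ = arctan(1.55890) = 57.32°.
True thickness = vertical thickness × cos δ = 20 × cos 57.32° = 10.80 m.

10.80 m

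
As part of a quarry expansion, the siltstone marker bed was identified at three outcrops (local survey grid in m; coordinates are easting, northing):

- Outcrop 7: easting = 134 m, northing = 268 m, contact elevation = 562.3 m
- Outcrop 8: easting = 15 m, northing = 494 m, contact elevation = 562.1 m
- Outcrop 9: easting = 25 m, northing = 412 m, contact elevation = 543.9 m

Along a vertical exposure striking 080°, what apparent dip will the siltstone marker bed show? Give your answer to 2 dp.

30.65°

Two edge vectors: Outcrop 7→Outcrop 8 = (-119, 226, -0.2), Outcrop 7→Outcrop 9 = (-109, 144, -18.4).
Normal n = (Outcrop 7→Outcrop 8) × (Outcrop 7→Outcrop 9) = (-4129.6, -2167.8, 7498).
So ∂z/∂easting = −n_x/n_z = 0.55076 and ∂z/∂northing = −n_y/n_z = 0.28912.
Unit vector along 080° is (sin 80°, cos 80°) = (0.9848, 0.1736).
Slope in that direction = a·(0.9848) + b·(0.1736) = 0.59260.
Apparent dip = arctan|0.59260| = 30.65° (true dip is 31.9°, so apparent ≤ true as expected).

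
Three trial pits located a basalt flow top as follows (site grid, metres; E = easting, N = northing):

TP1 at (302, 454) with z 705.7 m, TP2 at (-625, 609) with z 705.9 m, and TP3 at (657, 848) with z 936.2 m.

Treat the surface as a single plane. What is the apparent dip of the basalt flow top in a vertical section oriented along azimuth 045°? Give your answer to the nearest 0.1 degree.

22.8°

Two edge vectors: TP1→TP2 = (-927, 155, 0.2), TP1→TP3 = (355, 394, 230.5).
Normal n = (TP1→TP2) × (TP1→TP3) = (35648.7, 213744.5, -420263).
So ∂z/∂E = −n_x/n_z = 0.08482 and ∂z/∂N = −n_y/n_z = 0.50860.
Unit vector along 045° is (sin 45°, cos 45°) = (0.7071, 0.7071).
Slope in that direction = a·(0.7071) + b·(0.7071) = 0.41961.
Apparent dip = arctan|0.41961| = 22.8° (true dip is 27.3°, so apparent ≤ true as expected).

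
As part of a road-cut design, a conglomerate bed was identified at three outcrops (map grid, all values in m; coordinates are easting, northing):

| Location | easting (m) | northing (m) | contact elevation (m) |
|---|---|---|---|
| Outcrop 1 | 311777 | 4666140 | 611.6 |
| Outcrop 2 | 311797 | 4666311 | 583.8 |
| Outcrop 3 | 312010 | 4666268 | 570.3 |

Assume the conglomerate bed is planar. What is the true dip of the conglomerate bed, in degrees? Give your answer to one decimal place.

10.1°

Two edge vectors: Outcrop 1→Outcrop 2 = (20, 171, -27.8), Outcrop 1→Outcrop 3 = (233, 128, -41.3).
Normal n = (Outcrop 1→Outcrop 2) × (Outcrop 1→Outcrop 3) = (-3503.9, -5651.4, -37283).
So ∂z/∂easting = −n_x/n_z = −0.09398 and ∂z/∂northing = −n_y/n_z = −0.15158.
Gradient magnitude |∇z| = √(a² + b²) = √(0.00883 + 0.02298) = 0.17835.
True dip = arctan(0.17835) = 10.1°, dipping toward NNE (azimuth ≈ 032°).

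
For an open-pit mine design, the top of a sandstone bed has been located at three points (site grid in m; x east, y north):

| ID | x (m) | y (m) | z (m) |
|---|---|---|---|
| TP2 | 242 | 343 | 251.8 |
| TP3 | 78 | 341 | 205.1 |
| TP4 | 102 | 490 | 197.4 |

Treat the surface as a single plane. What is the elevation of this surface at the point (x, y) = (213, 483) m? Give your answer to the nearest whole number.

Two edge vectors: TP2→TP3 = (-164, -2, -46.7), TP2→TP4 = (-140, 147, -54.4).
Normal n = (TP2→TP3) × (TP2→TP4) = (6973.7, -2383.6, -24388).
So ∂z/∂x = −n_x/n_z = 0.28595 and ∂z/∂y = −n_y/n_z = −0.09774.
Intercept c from TP2: 251.8 − 69.20 + 33.52 = 216.12.
At (213, 483): z = 60.9 − 47.2 + 216.12 = 229.8 m.

230 m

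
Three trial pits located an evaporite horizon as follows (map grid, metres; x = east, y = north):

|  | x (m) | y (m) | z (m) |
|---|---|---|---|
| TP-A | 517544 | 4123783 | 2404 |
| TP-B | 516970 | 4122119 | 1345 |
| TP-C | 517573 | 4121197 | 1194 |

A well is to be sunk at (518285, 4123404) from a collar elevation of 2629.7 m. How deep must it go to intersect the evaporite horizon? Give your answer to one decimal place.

54.5 m

Let the plane be z = a·x + b·y + c.
TP-B−TP-A: −574a − 1664b = −1059;  TP-C−TP-A: 29a − 2586b = −1210.
Solving gives a = 0.473133588, b = 0.473209928.
Then c = 2404 − a·517544 − b·4123783 = −2193878.51.
At (518285, 4123404): z_contact = 245218.04 + 1951235.71 − 2193878.51 = 2575.25 m.
Depth below ground = 2629.7 − 2575.25 = 54.5 m.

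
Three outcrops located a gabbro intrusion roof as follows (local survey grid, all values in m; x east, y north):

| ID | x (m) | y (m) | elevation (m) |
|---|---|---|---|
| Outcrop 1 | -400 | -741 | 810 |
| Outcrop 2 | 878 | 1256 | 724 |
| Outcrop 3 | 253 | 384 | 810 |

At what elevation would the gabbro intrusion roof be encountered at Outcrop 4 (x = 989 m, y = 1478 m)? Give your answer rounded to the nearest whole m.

Let the plane be z = a·x + b·y + c.
Outcrop 2−Outcrop 1: 1278a + 1997b = −86;  Outcrop 3−Outcrop 1: 653a + 1125b = 0.
Solving gives a = −0.72359, b = 0.42000.
Then c = 810 − a·-400 − b·-741 = 831.79.
At (989, 1478): z = −715.6 + 620.8 + 831.79 = 736.9 m.

737 m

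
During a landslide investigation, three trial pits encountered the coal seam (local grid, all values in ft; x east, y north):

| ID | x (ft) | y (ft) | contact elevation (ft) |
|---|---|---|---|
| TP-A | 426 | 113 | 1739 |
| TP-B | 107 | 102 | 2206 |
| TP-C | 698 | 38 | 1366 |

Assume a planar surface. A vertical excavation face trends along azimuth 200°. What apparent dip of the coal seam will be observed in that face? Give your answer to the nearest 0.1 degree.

Let the plane be z = a·x + b·y + c.
TP-B−TP-A: −319a − 11b = 467;  TP-C−TP-A: 272a − 75b = −373.
Solving gives a = −1.45365, b = −0.29858.
Unit vector along 200° is (sin 200°, cos 200°) = (-0.3420, -0.9397).
Slope in that direction = a·(-0.3420) + b·(-0.9397) = 0.77776.
Apparent dip = arctan|0.77776| = 37.9° (true dip is 56.0°, so apparent ≤ true as expected).

37.9°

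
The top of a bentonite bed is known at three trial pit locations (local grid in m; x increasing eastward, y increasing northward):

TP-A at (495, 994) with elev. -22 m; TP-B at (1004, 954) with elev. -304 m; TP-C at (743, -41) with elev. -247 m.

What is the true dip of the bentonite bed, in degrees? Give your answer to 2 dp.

Let the plane be z = a·x + b·y + c.
TP-B−TP-A: 509a − 40b = −282;  TP-C−TP-A: 248a − 1035b = −225.
Solving gives a = −0.54725, b = 0.08626.
Gradient magnitude |∇z| = √(a² + b²) = √(0.29948 + 0.00744) = 0.55401.
True dip = arctan(0.55401) = 28.99°, dipping toward E (azimuth ≈ 099°).

28.99°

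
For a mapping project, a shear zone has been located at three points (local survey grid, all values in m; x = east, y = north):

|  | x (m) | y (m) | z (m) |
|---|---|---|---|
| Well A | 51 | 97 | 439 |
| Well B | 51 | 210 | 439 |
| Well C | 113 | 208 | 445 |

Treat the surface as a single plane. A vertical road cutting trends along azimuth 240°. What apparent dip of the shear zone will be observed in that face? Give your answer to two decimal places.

4.79°

Let the plane be z = a·x + b·y + c.
Well B−Well A: 0a + 113b = 0;  Well C−Well A: 62a + 111b = 6.
Solving gives a = 0.09677, b = 0.00000.
Unit vector along 240° is (sin 240°, cos 240°) = (-0.8660, -0.5000).
Slope in that direction = a·(-0.8660) + b·(-0.5000) = −0.08381.
Apparent dip = arctan|0.08381| = 4.79° (true dip is 5.5°, so apparent ≤ true as expected).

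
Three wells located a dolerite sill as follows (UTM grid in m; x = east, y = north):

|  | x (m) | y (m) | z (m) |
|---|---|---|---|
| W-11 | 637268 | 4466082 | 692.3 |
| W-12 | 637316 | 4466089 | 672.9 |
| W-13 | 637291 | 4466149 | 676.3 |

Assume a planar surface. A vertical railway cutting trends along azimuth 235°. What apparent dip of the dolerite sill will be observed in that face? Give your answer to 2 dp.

20.75°

Let the plane be z = a·x + b·y + c.
W-12−W-11: 48a + 7b = −19.4;  W-13−W-11: 23a + 67b = −16.
Solving gives a = −0.38881, b = −0.10534.
Unit vector along 235° is (sin 235°, cos 235°) = (-0.8192, -0.5736).
Slope in that direction = a·(-0.8192) + b·(-0.5736) = 0.37891.
Apparent dip = arctan|0.37891| = 20.75° (true dip is 21.9°, so apparent ≤ true as expected).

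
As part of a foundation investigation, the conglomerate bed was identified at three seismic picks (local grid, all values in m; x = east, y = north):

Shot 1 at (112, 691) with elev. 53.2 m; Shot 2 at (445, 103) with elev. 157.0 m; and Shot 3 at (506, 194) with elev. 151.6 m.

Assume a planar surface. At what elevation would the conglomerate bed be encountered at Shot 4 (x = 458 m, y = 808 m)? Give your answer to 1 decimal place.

Two edge vectors: Shot 1→Shot 2 = (333, -588, 103.8), Shot 1→Shot 3 = (394, -497, 98.4).
Normal n = (Shot 1→Shot 2) × (Shot 1→Shot 3) = (-6270.6, 8130, 66171).
So ∂z/∂x = −n_x/n_z = 0.09476 and ∂z/∂y = −n_y/n_z = −0.12286.
Intercept c from Shot 1: 53.2 − 10.61 + 84.90 = 127.49.
At (458, 808): z = 43.4 − 99.3 + 127.49 = 71.6 m.

71.6 m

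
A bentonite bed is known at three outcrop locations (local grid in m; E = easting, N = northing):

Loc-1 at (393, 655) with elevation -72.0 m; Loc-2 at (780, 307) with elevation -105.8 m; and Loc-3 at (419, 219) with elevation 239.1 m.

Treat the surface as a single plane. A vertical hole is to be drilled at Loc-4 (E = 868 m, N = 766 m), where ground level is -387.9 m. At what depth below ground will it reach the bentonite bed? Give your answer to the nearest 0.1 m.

Let the plane be z = a·E + b·N + c.
Loc-2−Loc-1: 387a − 348b = −33.8;  Loc-3−Loc-1: 26a − 436b = 311.1.
Solving gives a = −0.77027, b = −0.75947.
Then c = -72 − a·393 − b·655 = 728.17.
At (868, 766): z_contact = −668.59 − 581.75 + 728.17 = -522.18 m.
Depth below ground = -387.9 − (-522.18) = 134.3 m.

134.3 m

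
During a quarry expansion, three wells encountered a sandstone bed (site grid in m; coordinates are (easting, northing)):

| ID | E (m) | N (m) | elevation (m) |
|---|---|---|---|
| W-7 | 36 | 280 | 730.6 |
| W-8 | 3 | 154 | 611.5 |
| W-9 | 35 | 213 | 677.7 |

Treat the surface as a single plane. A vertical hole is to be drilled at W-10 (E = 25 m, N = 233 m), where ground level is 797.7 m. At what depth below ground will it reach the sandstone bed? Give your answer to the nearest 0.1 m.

110.7 m

Let the plane be z = a·E + b·N + c.
W-8−W-7: −33a − 126b = −119.1;  W-9−W-7: −1a − 67b = −52.9.
Solving gives a = 0.63036, b = 0.78014.
Then c = 730.6 − a·36 − b·280 = 489.47.
At (25, 233): z_contact = 15.76 + 181.77 + 489.47 = 687.00 m.
Depth below ground = 797.7 − 687.00 = 110.7 m.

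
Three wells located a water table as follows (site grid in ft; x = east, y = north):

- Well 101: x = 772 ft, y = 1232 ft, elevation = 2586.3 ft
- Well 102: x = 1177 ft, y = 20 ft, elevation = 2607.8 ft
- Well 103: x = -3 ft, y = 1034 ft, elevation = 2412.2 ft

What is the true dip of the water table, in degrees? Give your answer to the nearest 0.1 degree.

12.3°

Let the plane be z = a·x + b·y + c.
Well 102−Well 101: 405a − 1212b = 21.5;  Well 103−Well 101: −775a − 198b = −174.1.
Solving gives a = 0.21115, b = 0.05282.
Gradient magnitude |∇z| = √(a² + b²) = √(0.04458 + 0.00279) = 0.21766.
True dip = arctan(0.21766) = 12.3°, dipping toward WSW (azimuth ≈ 256°).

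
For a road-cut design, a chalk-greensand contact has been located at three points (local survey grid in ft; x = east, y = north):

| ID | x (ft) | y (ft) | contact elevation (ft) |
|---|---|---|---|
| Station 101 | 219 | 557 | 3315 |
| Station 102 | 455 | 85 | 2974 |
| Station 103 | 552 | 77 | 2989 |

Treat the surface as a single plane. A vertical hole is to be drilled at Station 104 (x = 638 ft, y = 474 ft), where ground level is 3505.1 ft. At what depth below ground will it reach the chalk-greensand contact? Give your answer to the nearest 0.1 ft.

Two edge vectors: Station 101→Station 102 = (236, -472, -341), Station 101→Station 103 = (333, -480, -326).
Normal n = (Station 101→Station 102) × (Station 101→Station 103) = (-9808, -36617, 43896).
So ∂z/∂x = −n_x/n_z = 0.22344 and ∂z/∂y = −n_y/n_z = 0.83418.
Intercept c from Station 101: 3315 − 48.93 − 464.64 = 2801.43.
At (638, 474): z_contact = 142.55 + 395.40 + 2801.43 = 3339.38 ft.
Depth below ground = 3505.1 − 3339.38 = 165.7 ft.

165.7 ft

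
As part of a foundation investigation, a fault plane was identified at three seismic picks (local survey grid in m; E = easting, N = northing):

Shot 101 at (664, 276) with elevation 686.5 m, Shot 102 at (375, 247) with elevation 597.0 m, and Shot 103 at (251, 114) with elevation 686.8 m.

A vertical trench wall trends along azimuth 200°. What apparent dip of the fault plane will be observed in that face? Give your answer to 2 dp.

40.59°

Two edge vectors: Shot 101→Shot 102 = (-289, -29, -89.5), Shot 101→Shot 103 = (-413, -162, 0.3).
Normal n = (Shot 101→Shot 102) × (Shot 101→Shot 103) = (-14507.7, 37050.2, 34841).
So ∂z/∂E = −n_x/n_z = 0.41640 and ∂z/∂N = −n_y/n_z = −1.06341.
Unit vector along 200° is (sin 200°, cos 200°) = (-0.3420, -0.9397).
Slope in that direction = a·(-0.3420) + b·(-0.9397) = 0.85686.
Apparent dip = arctan|0.85686| = 40.59° (true dip is 48.8°, so apparent ≤ true as expected).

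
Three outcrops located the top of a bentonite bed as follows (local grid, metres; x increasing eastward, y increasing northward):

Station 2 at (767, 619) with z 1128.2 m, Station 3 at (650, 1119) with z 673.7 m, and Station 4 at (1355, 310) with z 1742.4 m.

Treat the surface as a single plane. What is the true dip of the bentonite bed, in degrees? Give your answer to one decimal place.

Two edge vectors: Station 2→Station 3 = (-117, 500, -454.5), Station 2→Station 4 = (588, -309, 614.2).
Normal n = (Station 2→Station 3) × (Station 2→Station 4) = (166659.5, -195384.6, -257847).
So ∂z/∂x = −n_x/n_z = 0.64635 and ∂z/∂y = −n_y/n_z = −0.75775.
Gradient magnitude |∇z| = √(a² + b²) = √(0.41777 + 0.57419) = 0.99597.
True dip = arctan(0.99597) = 44.9°, dipping toward NW (azimuth ≈ 320°).

44.9°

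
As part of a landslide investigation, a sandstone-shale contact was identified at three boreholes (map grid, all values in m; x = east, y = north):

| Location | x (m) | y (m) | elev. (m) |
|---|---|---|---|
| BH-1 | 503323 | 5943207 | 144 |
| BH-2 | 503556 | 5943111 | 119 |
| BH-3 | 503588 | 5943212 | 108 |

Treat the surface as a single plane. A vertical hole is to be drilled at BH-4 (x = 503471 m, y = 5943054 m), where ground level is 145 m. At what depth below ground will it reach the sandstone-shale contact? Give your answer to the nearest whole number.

Let the plane be z = a·x + b·y + c.
BH-2−BH-1: 233a − 96b = −25;  BH-3−BH-1: 265a + 5b = −36.
Solving gives a = −0.13459876, b = −0.06626574.
Then c = 144 − a·503323 − b·5943207 = 461721.66.
At (503471, 5943054): z_contact = −67766.6 − 393820.9 + 461721.66 = 134.2 m.
Depth below ground = 145 − 134.2 = 11 m.

11 m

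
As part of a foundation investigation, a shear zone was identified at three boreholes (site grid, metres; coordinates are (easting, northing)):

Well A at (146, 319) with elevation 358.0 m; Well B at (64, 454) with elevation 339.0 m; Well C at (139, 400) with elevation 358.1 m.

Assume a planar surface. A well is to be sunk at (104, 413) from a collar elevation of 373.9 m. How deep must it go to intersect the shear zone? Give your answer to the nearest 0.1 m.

25.0 m

Two edge vectors: Well A→Well B = (-82, 135, -19), Well A→Well C = (-7, 81, 0.1).
Normal n = (Well A→Well B) × (Well A→Well C) = (1552.5, 141.2, -5697).
So ∂z/∂E = −n_x/n_z = 0.27251 and ∂z/∂N = −n_y/n_z = 0.02478.
Intercept c from Well A: 358 − 39.79 − 7.91 = 310.31.
At (104, 413): z_contact = 28.34 + 10.24 + 310.31 = 348.88 m.
Depth below ground = 373.9 − 348.88 = 25.0 m.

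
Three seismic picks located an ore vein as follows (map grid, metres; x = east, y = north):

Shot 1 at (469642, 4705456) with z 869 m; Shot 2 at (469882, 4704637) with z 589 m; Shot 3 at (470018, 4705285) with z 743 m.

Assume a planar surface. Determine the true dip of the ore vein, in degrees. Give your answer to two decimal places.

Let the plane be z = a·x + b·y + c.
Shot 2−Shot 1: 240a − 819b = −280;  Shot 3−Shot 1: 376a − 171b = −126.
Solving gives a = −0.20724, b = 0.28115.
Gradient magnitude |∇z| = √(a² + b²) = √(0.04295 + 0.07905) = 0.34928.
True dip = arctan(0.34928) = 19.25°, dipping toward SE (azimuth ≈ 144°).

19.25°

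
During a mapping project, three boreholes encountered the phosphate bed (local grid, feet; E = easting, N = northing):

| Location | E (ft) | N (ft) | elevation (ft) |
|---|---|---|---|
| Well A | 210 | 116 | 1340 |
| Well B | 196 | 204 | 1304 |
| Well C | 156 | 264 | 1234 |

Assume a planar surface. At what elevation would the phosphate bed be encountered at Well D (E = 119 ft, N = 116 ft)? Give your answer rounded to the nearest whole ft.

1204 ft

Let the plane be z = a·E + b·N + c.
Well B−Well A: −14a + 88b = −36;  Well C−Well A: −54a + 148b = −106.
Solving gives a = 1.49254, b = −0.17164.
Then c = 1340 − a·210 − b·116 = 1046.48.
At (119, 116): z = 177.6 − 19.9 + 1046.48 = 1204.2 ft.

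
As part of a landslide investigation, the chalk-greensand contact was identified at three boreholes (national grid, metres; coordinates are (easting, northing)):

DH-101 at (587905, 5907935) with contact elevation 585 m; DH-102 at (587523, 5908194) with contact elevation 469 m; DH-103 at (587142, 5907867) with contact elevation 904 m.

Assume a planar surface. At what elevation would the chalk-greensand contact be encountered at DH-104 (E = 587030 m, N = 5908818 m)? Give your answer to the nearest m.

47 m

Two edge vectors: DH-101→DH-102 = (-382, 259, -116), DH-101→DH-103 = (-763, -68, 319).
Normal n = (DH-101→DH-102) × (DH-101→DH-103) = (74733, 210366, 223593).
So ∂z/∂E = −n_x/n_z = −0.33423676 and ∂z/∂N = −n_y/n_z = −0.94084341.
Intercept c from DH-101: 585 + 196499.46 + 5558441.70 = 5755526.16.
At (587030, 5908818): z = −196207.0 − 5559272.5 + 5755526.16 = 46.7 m.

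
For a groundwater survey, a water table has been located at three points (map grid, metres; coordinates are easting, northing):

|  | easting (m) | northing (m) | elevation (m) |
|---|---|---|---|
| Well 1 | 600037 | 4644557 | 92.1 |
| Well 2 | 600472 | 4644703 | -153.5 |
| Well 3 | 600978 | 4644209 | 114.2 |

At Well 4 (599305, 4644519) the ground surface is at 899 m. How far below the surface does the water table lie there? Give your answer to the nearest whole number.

Two edge vectors: Well 1→Well 2 = (435, 146, -245.6), Well 1→Well 3 = (941, -348, 22.1).
Normal n = (Well 1→Well 2) × (Well 1→Well 3) = (-82242.2, -240723.1, -288766).
So ∂z/∂easting = −n_x/n_z = −0.28480569 and ∂z/∂northing = −n_y/n_z = −0.83362688.
Intercept c from Well 1: 92.1 + 170893.95 + 3871827.57 = 4042813.62.
At (599305, 4644519): z_contact = −170685.5 − 3871795.9 + 4042813.62 = 332.3 m.
Depth below ground = 899 − 332.3 = 567 m.

567 m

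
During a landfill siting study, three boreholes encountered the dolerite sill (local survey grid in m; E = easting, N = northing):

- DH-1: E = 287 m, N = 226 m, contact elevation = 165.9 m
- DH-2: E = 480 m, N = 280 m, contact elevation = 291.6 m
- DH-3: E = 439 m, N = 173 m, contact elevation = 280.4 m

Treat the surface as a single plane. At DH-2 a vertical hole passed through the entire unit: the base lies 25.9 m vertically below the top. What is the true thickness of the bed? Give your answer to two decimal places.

21.07 m

Two edge vectors: DH-1→DH-2 = (193, 54, 125.7), DH-1→DH-3 = (152, -53, 114.5).
Normal n = (DH-1→DH-2) × (DH-1→DH-3) = (12845.1, -2992.1, -18437).
So ∂z/∂E = −n_x/n_z = 0.69670 and ∂z/∂N = −n_y/n_z = −0.16229.
|∇z| = √(a²+b²) = 0.71535, so dip δ = arctan(0.71535) = 35.58°.
True thickness = vertical thickness × cos δ = 25.9 × cos 35.58° = 21.07 m.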